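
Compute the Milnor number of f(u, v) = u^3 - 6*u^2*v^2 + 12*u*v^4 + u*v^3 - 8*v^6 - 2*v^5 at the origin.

The Hessian of f at 0 is [[0, 0], [0, 0]] with rank 0, so corank 2. A Groebner basis of the Jacobian ideal J(f) in C{u,v} is {-u^2/4 + v^4 - v^3/12, u^3, u^2*v + u^2/12 + v^3/36, -u^2/2 + u*v^2 - v^3/6}; counting standard monomials gives mu = 7. Corank 2; j^3 = u^3 is a perfect cube, so E-series; the 4-jet and mu = 7 give E_7.

7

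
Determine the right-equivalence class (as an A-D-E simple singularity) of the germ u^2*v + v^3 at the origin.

D_4

The Hessian of f at 0 is [[0, 0], [0, 0]] with rank 0, so corank 2. A Groebner basis of the Jacobian ideal J(f) in C{u,v} is {v^3, u^2 + 3*v^2, u*v}; counting standard monomials gives mu = 4. Corank 2; j^3 = v*(u^2 + v^2) splits into three distinct lines over C (the quadratic factor has nonzero discriminant), so D_4.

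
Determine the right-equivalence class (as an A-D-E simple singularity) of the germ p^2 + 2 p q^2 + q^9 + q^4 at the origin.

A_8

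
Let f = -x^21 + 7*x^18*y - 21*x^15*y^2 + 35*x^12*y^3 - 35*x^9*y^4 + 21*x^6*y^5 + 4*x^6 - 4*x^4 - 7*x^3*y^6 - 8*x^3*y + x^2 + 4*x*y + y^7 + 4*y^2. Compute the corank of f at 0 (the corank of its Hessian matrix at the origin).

The Hessian at 0 is [[2, 4], [4, 8]] of rank 1; hence corank 1.

1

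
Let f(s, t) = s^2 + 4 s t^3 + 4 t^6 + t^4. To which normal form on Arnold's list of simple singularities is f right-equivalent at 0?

A_{3}

The Hessian of f at 0 has rank 1. Corank 1: A-series; mu = 3 gives A_3.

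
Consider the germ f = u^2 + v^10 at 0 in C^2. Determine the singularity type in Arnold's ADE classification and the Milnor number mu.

Type A_{9}, Milnor number mu = 9.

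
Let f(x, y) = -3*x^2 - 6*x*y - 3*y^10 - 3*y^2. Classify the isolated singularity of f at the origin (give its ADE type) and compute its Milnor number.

Type A9, Milnor number mu = 9.

The Hessian of f at 0 is [[-6, -6], [-6, -6]] with rank 1, so corank 1. A Groebner basis of the Jacobian ideal J(f) in C{x,y} is {y^9, x + y}; counting standard monomials gives mu = 9. Corank 1: A-series; mu = 9 gives A_9.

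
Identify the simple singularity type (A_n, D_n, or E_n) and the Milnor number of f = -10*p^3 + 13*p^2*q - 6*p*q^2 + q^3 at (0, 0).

Type D_{4}, Milnor number mu = 4.

The Hessian of f at 0 has rank 0. Corank 2; j^3 = -(2*p - q)*(5*p^2 - 4*p*q + q^2) splits into three distinct lines over C (the quadratic factor has nonzero discriminant), so D_4.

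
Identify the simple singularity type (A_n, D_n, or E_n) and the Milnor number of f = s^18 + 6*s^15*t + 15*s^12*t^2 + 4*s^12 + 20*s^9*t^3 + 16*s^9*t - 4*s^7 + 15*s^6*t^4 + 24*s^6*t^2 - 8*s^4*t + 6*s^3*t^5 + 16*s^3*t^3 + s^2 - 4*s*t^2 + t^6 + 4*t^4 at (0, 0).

Type A5, Milnor number mu = 5.

The Hessian of f at 0 is [[2, 0], [0, 0]] with rank 1, so corank 1. A Groebner basis of the Jacobian ideal J(f) in C{s,t} is {s^3, s^2*t, -s/2 + t^2}; counting standard monomials gives mu = 5. Corank 1: A-series; mu = 5 gives A_5.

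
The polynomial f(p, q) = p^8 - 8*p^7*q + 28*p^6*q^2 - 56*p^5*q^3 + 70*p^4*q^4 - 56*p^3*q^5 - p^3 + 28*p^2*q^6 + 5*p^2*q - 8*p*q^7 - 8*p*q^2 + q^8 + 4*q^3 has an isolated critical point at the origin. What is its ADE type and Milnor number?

Type D9, Milnor number mu = 9.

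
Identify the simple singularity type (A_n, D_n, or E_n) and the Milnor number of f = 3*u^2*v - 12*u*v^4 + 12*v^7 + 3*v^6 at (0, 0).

The Hessian of f at 0 has rank 0. Corank 2; j^3 = 3*u^2*v has shape L^2 M (L != M), so D-series; mu = 7 gives D_7.

Type D_7, Milnor number mu = 7.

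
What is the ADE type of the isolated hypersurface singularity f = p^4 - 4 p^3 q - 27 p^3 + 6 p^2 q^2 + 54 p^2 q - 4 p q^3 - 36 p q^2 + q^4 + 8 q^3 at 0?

E_{6}

The Hessian of f at 0 is [[0, 0], [0, 0]] with rank 0, so corank 2. A Groebner basis of the Jacobian ideal J(f) in C{p,q} is {q^4, p*q^2 - 7*q^3/9, p^2 - 4*p*q/3 + 4*q^2/9}; counting standard monomials gives mu = 6. Corank 2; j^3 = -(3*p - 2*q)^3 is a perfect cube, so E-series; the 4-jet and mu = 6 give E_6.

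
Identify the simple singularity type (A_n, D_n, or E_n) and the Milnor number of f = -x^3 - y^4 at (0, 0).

The Hessian of f at 0 has rank 0. Corank 2; j^3 = -x^3 is a perfect cube, so E-series; the 4-jet and mu = 6 give E_6.

Type E6, Milnor number mu = 6.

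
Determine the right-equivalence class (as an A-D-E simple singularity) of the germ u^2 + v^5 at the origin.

A4

The Hessian of f at 0 has rank 1. Corank 1: A-series; mu = 4 gives A_4.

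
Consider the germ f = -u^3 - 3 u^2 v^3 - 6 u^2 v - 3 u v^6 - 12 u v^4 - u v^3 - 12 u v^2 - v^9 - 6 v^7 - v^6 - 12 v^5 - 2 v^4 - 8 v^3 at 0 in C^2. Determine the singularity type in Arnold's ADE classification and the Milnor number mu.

Type E7, Milnor number mu = 7.

The Hessian of f at 0 has rank 0. Corank 2; j^3 = -(u + 2*v)^3 is a perfect cube, so E-series; the 4-jet and mu = 7 give E_7.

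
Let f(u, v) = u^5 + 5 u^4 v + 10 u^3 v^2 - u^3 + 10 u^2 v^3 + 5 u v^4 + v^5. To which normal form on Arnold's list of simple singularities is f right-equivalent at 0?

The Hessian of f at 0 has rank 0. Corank 2; j^3 = -u^3 is a perfect cube, so E-series; the 5-jet and mu = 8 give E_8.

E_{8}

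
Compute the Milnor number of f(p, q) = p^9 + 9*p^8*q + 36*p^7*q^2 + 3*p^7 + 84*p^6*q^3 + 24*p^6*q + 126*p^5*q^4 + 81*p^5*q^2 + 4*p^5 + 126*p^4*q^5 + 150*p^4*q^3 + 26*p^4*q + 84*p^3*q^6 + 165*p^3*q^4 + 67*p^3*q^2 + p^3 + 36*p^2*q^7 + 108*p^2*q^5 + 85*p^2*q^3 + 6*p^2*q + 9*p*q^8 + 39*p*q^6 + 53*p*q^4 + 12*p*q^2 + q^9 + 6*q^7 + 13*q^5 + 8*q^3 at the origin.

8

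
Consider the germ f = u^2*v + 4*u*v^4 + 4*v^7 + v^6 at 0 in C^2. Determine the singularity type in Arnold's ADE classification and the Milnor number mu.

Type D_{7}, Milnor number mu = 7.

The Hessian of f at 0 is [[0, 0], [0, 0]] with rank 0, so corank 2. A Groebner basis of the Jacobian ideal J(f) in C{u,v} is {u*v/2 + v^4, u^3, u^2*v, -u^2/3 + u*v^2}; counting standard monomials gives mu = 7. Corank 2; j^3 = u^2*v has shape L^2 M (L != M), so D-series; mu = 7 gives D_7.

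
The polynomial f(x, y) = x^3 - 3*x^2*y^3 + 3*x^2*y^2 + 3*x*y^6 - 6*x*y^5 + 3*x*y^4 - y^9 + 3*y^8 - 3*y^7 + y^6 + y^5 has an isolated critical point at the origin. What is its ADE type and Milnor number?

Type E8, Milnor number mu = 8.

The Hessian of f at 0 has rank 0. Corank 2; j^3 = x^3 is a perfect cube, so E-series; the 5-jet and mu = 8 give E_8.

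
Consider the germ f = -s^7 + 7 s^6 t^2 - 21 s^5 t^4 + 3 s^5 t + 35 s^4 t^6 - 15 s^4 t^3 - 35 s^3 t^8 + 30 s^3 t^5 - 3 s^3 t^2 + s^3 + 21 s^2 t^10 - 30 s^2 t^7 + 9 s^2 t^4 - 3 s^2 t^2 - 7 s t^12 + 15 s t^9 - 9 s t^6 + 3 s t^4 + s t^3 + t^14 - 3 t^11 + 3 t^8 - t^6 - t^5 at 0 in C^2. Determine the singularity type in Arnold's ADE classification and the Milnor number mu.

Type E_{7}, Milnor number mu = 7.

The Hessian of f at 0 is [[0, 0], [0, 0]] with rank 0, so corank 2. A Groebner basis of the Jacobian ideal J(f) in C{s,t} is {-s^2 + t^4 - t^3/3, s^3, s^2*t + s^2/3 + t^3/9, -s^2 + s*t^2 - t^3/3}; counting standard monomials gives mu = 7. Corank 2; j^3 = s^3 is a perfect cube, so E-series; the 4-jet and mu = 7 give E_7.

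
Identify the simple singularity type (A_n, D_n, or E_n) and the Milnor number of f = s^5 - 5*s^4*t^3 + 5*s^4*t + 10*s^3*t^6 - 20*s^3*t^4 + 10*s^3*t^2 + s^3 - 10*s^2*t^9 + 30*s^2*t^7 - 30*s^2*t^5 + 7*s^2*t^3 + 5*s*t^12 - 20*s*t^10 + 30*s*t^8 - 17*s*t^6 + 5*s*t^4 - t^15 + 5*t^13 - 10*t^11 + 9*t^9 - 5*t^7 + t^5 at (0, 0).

Type E8, Milnor number mu = 8.

The Hessian of f at 0 has rank 0. Corank 2; j^3 = s^3 is a perfect cube, so E-series; the 5-jet and mu = 8 give E_8.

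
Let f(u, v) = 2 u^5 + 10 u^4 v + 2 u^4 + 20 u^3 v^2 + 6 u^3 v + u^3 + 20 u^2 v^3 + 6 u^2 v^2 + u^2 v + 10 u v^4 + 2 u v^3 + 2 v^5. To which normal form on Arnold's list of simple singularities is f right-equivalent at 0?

D_6

The Hessian of f at 0 has rank 0. Corank 2; j^3 = u^2*(u + v) has shape L^2 M (L != M), so D-series; mu = 6 gives D_6.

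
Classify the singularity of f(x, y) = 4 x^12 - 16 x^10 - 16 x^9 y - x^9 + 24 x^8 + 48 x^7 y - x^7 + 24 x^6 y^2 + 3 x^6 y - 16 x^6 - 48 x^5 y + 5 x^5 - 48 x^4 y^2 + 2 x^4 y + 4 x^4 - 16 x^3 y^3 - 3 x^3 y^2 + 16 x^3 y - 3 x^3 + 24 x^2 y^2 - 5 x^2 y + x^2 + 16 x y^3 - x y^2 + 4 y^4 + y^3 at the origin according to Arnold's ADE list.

A2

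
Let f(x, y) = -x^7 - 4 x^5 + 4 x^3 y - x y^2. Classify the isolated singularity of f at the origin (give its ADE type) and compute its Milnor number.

The Hessian of f at 0 has rank 0. Corank 2; j^3 = -x*y^2 has shape L^2 M (L != M), so D-series; mu = 8 gives D_8.

Type D_{8}, Milnor number mu = 8.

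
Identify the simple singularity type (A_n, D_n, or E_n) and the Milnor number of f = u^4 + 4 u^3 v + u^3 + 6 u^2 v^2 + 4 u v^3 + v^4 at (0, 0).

Type E6, Milnor number mu = 6.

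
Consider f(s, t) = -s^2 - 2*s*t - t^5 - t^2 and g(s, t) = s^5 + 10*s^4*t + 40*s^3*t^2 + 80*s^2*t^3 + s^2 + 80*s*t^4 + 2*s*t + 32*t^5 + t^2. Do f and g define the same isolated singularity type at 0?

Yes.

The Hessian of f at 0 is [[-2, -2], [-2, -2]] with rank 1, so corank 1. A Groebner basis of the Jacobian ideal J(f) in C{s,t} is {t^4, s + t}; counting standard monomials gives mu = 4. Corank 1: A-series; mu = 4 gives A_4. The Hessian of g at 0 is [[2, 2], [2, 2]] with rank 1, so corank 1. A Groebner basis of the Jacobian ideal J(g) in C{s,t} is {t^4, s + t}; counting standard monomials gives mu = 4. Corank 1: A-series; mu = 4 gives A_4. Both have type A_4, hence right-equivalent.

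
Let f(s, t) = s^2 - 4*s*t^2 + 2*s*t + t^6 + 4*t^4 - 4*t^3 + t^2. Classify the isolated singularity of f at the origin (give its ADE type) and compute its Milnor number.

The Hessian of f at 0 is [[2, 2], [2, 2]] with rank 1, so corank 1. A Groebner basis of the Jacobian ideal J(f) in C{s,t} is {s^3 - 3*s^2/2 - 5*s*t/2 - s/2 - t/2, s^2*t + s^2 + 3*s*t/2 + s/4 + t/4, -s/2 + t^2 - t/2}; counting standard monomials gives mu = 5. Corank 1: A-series; mu = 5 gives A_5.

Type A_{5}, Milnor number mu = 5.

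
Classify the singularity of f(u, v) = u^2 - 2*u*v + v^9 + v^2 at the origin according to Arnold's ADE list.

The Hessian of f at 0 has rank 1. Corank 1: A-series; mu = 8 gives A_8.

A_8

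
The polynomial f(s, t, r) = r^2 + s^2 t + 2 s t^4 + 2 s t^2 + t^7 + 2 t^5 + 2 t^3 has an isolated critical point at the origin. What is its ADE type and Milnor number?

The Hessian of f at 0 has rank 1. Corank 2; j^3 = t*(s^2 + 2*s*t + 2*t^2) splits into three distinct lines over C (the quadratic factor has nonzero discriminant), so D_4.

Type D_{4}, Milnor number mu = 4.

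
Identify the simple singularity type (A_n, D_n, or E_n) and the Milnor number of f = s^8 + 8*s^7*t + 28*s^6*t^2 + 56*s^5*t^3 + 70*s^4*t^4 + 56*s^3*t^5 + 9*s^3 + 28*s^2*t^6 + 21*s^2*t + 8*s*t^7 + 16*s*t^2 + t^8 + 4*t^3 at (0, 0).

Type D9, Milnor number mu = 9.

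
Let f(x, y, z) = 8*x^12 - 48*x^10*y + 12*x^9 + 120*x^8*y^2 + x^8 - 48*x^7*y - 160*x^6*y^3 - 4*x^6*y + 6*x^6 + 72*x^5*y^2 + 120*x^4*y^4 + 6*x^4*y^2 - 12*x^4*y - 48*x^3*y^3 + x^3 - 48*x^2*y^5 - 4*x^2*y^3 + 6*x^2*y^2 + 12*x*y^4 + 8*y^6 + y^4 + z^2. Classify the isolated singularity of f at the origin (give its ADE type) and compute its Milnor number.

Type E6, Milnor number mu = 6.

The Hessian of f at 0 is [[0, 0, 0], [0, 0, 0], [0, 0, 2]] with rank 1, so corank 2. A Groebner basis of the Jacobian ideal J(f) in C{x,y,z} is {x^3, x^2*y, x^2/4 + x*y^2, y^3, z}; counting standard monomials gives mu = 6. Corank 2; j^3 = x^3 is a perfect cube, so E-series; the 4-jet and mu = 6 give E_6.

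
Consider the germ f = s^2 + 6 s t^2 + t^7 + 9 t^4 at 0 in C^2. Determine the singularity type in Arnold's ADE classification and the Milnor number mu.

Type A6, Milnor number mu = 6.

The Hessian of f at 0 has rank 1. Corank 1: A-series; mu = 6 gives A_6.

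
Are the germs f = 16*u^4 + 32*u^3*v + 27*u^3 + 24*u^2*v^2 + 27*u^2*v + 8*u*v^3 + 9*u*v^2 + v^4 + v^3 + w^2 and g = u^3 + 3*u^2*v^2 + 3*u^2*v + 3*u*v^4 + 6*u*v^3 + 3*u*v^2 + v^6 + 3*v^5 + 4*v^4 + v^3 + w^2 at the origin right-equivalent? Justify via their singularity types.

The Hessian of f at 0 has rank 1. Corank 2; j^3 = (3*u + v)^3 is a perfect cube, so E-series; the 4-jet and mu = 6 give E_6. The Hessian of g at 0 has rank 1. Corank 2; j^3 = (u + v)^3 is a perfect cube, so E-series; the 4-jet and mu = 6 give E_6. Both have type E_6, hence right-equivalent.

Yes.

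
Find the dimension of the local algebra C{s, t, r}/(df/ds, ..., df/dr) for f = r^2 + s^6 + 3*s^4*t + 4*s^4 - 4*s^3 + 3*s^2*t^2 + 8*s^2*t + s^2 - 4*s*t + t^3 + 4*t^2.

The Hessian of f at 0 is [[2, -4, 0], [-4, 8, 0], [0, 0, 2]] with rank 2, so corank 1. A Groebner basis of the Jacobian ideal J(f) in C{s,t,r} is {t^2, s - 2*t, r}; counting standard monomials gives mu = 2. Corank 1: A-series; mu = 2 gives A_2.

2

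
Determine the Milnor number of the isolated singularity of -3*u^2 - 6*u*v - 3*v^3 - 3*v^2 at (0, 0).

2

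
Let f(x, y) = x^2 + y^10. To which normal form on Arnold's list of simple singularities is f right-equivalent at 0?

A_{9}

The Hessian of f at 0 has rank 1. Corank 1: A-series; mu = 9 gives A_9.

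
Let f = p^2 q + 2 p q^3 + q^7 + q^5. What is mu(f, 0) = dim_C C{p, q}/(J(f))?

8

The Hessian of f at 0 has rank 0. Corank 2; j^3 = p^2*q has shape L^2 M (L != M), so D-series; mu = 8 gives D_8.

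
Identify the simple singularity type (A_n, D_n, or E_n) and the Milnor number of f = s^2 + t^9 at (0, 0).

Type A8, Milnor number mu = 8.

The Hessian of f at 0 is [[2, 0], [0, 0]] with rank 1, so corank 1. A Groebner basis of the Jacobian ideal J(f) in C{s,t} is {t^8, s}; counting standard monomials gives mu = 8. Corank 1: A-series; mu = 8 gives A_8.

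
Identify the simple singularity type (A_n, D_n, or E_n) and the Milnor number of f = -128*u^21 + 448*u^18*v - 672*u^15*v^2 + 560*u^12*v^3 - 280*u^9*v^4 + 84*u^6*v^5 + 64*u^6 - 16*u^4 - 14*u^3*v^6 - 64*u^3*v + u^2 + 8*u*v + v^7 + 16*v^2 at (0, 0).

Type A_6, Milnor number mu = 6.

The Hessian of f at 0 has rank 1. Corank 1: A-series; mu = 6 gives A_6.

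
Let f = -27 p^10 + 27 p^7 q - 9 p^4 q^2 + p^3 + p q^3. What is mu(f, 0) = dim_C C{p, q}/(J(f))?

7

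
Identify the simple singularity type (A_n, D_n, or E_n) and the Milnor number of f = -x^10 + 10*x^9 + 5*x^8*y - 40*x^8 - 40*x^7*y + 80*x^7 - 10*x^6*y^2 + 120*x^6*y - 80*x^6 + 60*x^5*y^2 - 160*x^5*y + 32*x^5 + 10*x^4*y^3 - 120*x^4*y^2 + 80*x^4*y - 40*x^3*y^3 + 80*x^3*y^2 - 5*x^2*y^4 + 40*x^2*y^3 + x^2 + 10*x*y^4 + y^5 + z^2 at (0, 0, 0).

Type A_{4}, Milnor number mu = 4.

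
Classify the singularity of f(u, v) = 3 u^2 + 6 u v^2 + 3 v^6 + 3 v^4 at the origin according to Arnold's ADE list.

The Hessian of f at 0 is [[6, 0], [0, 0]] with rank 1, so corank 1. A Groebner basis of the Jacobian ideal J(f) in C{u,v} is {u^3, u^2*v, u + v^2}; counting standard monomials gives mu = 5. Corank 1: A-series; mu = 5 gives A_5.

A_{5}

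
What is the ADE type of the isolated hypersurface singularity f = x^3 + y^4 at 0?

E_{6}

The Hessian of f at 0 has rank 0. Corank 2; j^3 = x^3 is a perfect cube, so E-series; the 4-jet and mu = 6 give E_6.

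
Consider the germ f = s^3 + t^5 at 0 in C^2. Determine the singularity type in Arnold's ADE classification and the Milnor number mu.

The Hessian of f at 0 is [[0, 0], [0, 0]] with rank 0, so corank 2. A Groebner basis of the Jacobian ideal J(f) in C{s,t} is {t^4, s^2}; counting standard monomials gives mu = 8. Corank 2; j^3 = s^3 is a perfect cube, so E-series; the 5-jet and mu = 8 give E_8.

Type E8, Milnor number mu = 8.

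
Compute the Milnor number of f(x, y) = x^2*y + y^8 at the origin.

The Hessian of f at 0 is [[0, 0], [0, 0]] with rank 0, so corank 2. A Groebner basis of the Jacobian ideal J(f) in C{x,y} is {x^2/8 + y^7, x^3, x*y}; counting standard monomials gives mu = 9. Corank 2; j^3 = x^2*y has shape L^2 M (L != M), so D-series; mu = 9 gives D_9.

9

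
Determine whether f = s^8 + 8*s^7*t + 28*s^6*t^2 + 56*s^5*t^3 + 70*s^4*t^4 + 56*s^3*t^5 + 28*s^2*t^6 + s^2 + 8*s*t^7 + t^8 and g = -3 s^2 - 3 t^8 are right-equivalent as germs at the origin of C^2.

The Hessian of f at 0 has rank 1. Corank 1: A-series; mu = 7 gives A_7. The Hessian of g at 0 has rank 1. Corank 1: A-series; mu = 7 gives A_7. Both have type A_7, hence right-equivalent.

Yes.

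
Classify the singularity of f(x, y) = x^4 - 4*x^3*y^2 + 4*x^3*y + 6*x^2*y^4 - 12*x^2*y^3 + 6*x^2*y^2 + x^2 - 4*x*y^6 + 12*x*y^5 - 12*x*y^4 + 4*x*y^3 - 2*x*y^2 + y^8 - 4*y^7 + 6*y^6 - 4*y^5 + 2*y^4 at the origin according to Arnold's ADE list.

A_3

The Hessian of f at 0 is [[2, 0], [0, 0]] with rank 1, so corank 1. A Groebner basis of the Jacobian ideal J(f) in C{x,y} is {x^2, x*y, -x + y^2}; counting standard monomials gives mu = 3. Corank 1: A-series; mu = 3 gives A_3.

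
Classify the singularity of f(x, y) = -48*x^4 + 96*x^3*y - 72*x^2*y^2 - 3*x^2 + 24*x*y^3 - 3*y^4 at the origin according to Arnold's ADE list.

A3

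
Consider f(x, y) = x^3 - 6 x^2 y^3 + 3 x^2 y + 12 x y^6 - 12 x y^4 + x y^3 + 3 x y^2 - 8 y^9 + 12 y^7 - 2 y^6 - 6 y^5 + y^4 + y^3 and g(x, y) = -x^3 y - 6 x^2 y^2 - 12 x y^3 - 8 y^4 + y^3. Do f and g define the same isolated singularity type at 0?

Yes.

The Hessian of f at 0 has rank 0. Corank 2; j^3 = (x + y)^3 is a perfect cube, so E-series; the 4-jet and mu = 7 give E_7. The Hessian of g at 0 has rank 0. Corank 2; j^3 = y^3 is a perfect cube, so E-series; the 4-jet and mu = 7 give E_7. Both have type E_7, hence right-equivalent.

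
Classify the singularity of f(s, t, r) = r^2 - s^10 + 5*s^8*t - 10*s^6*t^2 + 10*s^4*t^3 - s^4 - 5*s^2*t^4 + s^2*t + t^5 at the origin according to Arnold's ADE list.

The Hessian of f at 0 has rank 1. Corank 2; j^3 = s^2*t has shape L^2 M (L != M), so D-series; mu = 6 gives D_6.

D_6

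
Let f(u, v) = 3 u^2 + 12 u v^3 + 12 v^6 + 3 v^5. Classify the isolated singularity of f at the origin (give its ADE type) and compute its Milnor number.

Type A_{4}, Milnor number mu = 4.

The Hessian of f at 0 has rank 1. Corank 1: A-series; mu = 4 gives A_4.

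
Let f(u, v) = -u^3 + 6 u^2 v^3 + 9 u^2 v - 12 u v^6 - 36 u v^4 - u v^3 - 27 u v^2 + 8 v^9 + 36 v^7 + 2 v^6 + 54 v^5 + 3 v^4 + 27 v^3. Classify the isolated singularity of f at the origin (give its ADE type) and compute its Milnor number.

Type E_{7}, Milnor number mu = 7.

The Hessian of f at 0 has rank 0. Corank 2; j^3 = -(u - 3*v)^3 is a perfect cube, so E-series; the 4-jet and mu = 7 give E_7.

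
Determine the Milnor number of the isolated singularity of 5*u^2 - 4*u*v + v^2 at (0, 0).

The Hessian of f at 0 has rank 2. Corank 0: nondegenerate Morse point, so A_1.

1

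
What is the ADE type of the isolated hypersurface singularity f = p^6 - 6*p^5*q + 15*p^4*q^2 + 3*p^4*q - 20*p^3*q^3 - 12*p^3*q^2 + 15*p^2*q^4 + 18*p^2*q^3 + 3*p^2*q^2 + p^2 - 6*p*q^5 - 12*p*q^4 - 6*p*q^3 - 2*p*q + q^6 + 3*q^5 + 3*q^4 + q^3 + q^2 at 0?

The Hessian of f at 0 is [[2, -2], [-2, 2]] with rank 1, so corank 1. A Groebner basis of the Jacobian ideal J(f) in C{p,q} is {q^2, p - q}; counting standard monomials gives mu = 2. Corank 1: A-series; mu = 2 gives A_2.

A_2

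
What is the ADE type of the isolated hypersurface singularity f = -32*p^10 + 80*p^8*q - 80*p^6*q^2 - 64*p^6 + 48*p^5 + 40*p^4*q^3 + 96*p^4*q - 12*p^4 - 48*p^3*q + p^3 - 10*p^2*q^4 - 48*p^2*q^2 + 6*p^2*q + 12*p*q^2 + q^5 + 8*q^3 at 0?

E_8

The Hessian of f at 0 has rank 0. Corank 2; j^3 = (p + 2*q)^3 is a perfect cube, so E-series; the 5-jet and mu = 8 give E_8.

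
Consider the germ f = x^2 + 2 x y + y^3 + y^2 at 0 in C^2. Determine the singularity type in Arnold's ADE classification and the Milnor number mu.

Type A2, Milnor number mu = 2.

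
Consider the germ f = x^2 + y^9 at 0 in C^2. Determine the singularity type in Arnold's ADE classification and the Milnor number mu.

Type A_{8}, Milnor number mu = 8.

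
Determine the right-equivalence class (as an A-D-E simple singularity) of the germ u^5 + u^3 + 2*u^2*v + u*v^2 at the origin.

D_{6}

The Hessian of f at 0 is [[0, 0], [0, 0]] with rank 0, so corank 2. A Groebner basis of the Jacobian ideal J(f) in C{u,v} is {u*v/5 + v^4 + v^2/5, u*v^2 + v^3, u^2 + u*v}; counting standard monomials gives mu = 6. Corank 2; j^3 = u*(u + v)^2 has shape L^2 M (L != M), so D-series; mu = 6 gives D_6.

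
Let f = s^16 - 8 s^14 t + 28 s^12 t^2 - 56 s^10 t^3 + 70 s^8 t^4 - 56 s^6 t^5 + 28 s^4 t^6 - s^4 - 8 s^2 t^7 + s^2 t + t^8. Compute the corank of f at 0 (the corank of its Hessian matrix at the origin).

Hessian at 0 has rank 0.

2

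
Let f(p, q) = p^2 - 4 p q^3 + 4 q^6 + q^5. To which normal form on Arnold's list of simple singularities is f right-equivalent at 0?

A_4

The Hessian of f at 0 is [[2, 0], [0, 0]] with rank 1, so corank 1. A Groebner basis of the Jacobian ideal J(f) in C{p,q} is {-p/2 + q^3, p^2, p*q}; counting standard monomials gives mu = 4. Corank 1: A-series; mu = 4 gives A_4.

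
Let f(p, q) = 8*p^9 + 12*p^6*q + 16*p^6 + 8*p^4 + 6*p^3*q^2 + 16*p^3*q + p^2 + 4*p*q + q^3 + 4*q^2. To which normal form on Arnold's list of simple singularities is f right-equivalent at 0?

A_{2}

The Hessian of f at 0 has rank 1. Corank 1: A-series; mu = 2 gives A_2.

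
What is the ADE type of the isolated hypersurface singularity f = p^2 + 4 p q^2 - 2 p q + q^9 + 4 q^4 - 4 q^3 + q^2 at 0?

A_{8}

The Hessian of f at 0 has rank 1. Corank 1: A-series; mu = 8 gives A_8.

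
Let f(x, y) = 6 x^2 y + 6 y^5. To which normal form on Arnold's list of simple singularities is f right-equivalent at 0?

D6

The Hessian of f at 0 is [[0, 0], [0, 0]] with rank 0, so corank 2. A Groebner basis of the Jacobian ideal J(f) in C{x,y} is {x^2/5 + y^4, x^3, x*y}; counting standard monomials gives mu = 6. Corank 2; j^3 = 6*x^2*y has shape L^2 M (L != M), so D-series; mu = 6 gives D_6.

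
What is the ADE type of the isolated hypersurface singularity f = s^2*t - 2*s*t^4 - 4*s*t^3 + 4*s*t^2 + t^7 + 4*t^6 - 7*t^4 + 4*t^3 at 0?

D_{5}

The Hessian of f at 0 has rank 0. Corank 2; j^3 = t*(s + 2*t)^2 has shape L^2 M (L != M), so D-series; mu = 5 gives D_5.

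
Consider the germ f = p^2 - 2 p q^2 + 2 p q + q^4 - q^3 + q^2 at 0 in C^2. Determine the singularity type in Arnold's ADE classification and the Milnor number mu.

The Hessian of f at 0 has rank 1. Corank 1: A-series; mu = 2 gives A_2.

Type A_{2}, Milnor number mu = 2.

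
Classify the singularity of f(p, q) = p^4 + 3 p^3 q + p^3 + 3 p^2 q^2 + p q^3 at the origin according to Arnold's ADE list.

E7

The Hessian of f at 0 has rank 0. Corank 2; j^3 = p^3 is a perfect cube, so E-series; the 4-jet and mu = 7 give E_7.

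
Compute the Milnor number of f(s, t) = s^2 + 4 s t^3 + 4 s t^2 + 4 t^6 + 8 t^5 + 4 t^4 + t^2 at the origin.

1

The Hessian of f at 0 has rank 2. Corank 0: nondegenerate Morse point, so A_1.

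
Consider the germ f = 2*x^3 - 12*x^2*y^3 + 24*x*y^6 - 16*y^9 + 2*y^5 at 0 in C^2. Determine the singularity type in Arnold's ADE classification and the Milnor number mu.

Type E8, Milnor number mu = 8.

The Hessian of f at 0 has rank 0. Corank 2; j^3 = 2*x^3 is a perfect cube, so E-series; the 5-jet and mu = 8 give E_8.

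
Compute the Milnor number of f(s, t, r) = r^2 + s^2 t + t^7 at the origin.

The Hessian of f at 0 has rank 1. Corank 2; j^3 = s^2*t has shape L^2 M (L != M), so D-series; mu = 8 gives D_8.

8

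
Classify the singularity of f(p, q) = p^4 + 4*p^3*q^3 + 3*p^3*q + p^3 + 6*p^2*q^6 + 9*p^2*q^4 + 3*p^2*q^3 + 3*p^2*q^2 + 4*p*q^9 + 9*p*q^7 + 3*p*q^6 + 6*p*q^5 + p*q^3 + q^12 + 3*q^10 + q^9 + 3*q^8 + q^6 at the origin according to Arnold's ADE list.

E_{7}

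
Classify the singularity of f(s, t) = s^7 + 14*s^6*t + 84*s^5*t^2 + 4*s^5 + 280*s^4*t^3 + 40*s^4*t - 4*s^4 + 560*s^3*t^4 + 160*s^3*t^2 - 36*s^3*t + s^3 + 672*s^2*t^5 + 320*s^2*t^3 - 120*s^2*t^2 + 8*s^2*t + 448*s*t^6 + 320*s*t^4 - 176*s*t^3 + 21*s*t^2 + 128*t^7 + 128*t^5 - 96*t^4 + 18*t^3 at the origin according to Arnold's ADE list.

The Hessian of f at 0 is [[0, 0], [0, 0]] with rank 0, so corank 2. A Groebner basis of the Jacobian ideal J(f) in C{s,t} is {-147*s^2/20 + s*t^3 - 188*s*t^2/5 - 1151*s*t/20 - 859*t^3/10 - 213*t^2/2, 31*s^2/10 + 161*s*t^2/10 + 243*s*t/10 + t^4 + 369*t^3/10 + 45*t^2, s^3 - 47*s^2/10 - 186*s*t^2/5 - 331*s*t/10 - 374*t^3/5 - 57*t^2, s^2*t + 7*s^2/10 + 41*s*t^2/5 + 51*s*t/10 + 69*t^3/5 + 9*t^2}; counting standard monomials gives mu = 8. Corank 2; j^3 = (s + 2*t)*(s + 3*t)^2 has shape L^2 M (L != M), so D-series; mu = 8 gives D_8.

D_8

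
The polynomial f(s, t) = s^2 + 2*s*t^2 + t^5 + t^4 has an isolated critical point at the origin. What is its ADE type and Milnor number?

Type A4, Milnor number mu = 4.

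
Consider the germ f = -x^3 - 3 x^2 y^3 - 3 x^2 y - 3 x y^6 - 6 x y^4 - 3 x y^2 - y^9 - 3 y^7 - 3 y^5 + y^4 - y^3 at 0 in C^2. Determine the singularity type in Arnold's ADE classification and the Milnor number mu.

Type E_{6}, Milnor number mu = 6.

The Hessian of f at 0 is [[0, 0], [0, 0]] with rank 0, so corank 2. A Groebner basis of the Jacobian ideal J(f) in C{x,y} is {y^3, x^2 + 2*x*y + y^2}; counting standard monomials gives mu = 6. Corank 2; j^3 = -(x + y)^3 is a perfect cube, so E-series; the 4-jet and mu = 6 give E_6.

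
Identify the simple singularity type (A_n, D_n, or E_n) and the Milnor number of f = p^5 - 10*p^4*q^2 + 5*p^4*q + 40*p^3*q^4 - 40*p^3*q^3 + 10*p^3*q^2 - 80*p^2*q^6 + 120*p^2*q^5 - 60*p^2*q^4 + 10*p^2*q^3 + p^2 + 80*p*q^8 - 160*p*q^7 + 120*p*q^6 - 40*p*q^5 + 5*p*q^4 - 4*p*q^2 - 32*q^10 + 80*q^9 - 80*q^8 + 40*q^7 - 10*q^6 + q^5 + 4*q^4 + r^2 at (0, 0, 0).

The Hessian of f at 0 has rank 2. Corank 1: A-series; mu = 4 gives A_4.

Type A4, Milnor number mu = 4.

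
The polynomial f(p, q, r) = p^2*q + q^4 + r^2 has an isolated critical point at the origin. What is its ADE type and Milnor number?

Type D5, Milnor number mu = 5.

The Hessian of f at 0 is [[0, 0, 0], [0, 0, 0], [0, 0, 2]] with rank 1, so corank 2. A Groebner basis of the Jacobian ideal J(f) in C{p,q,r} is {p^3, p^2/4 + q^3, p*q, r}; counting standard monomials gives mu = 5. Corank 2; j^3 = p^2*q has shape L^2 M (L != M), so D-series; mu = 5 gives D_5.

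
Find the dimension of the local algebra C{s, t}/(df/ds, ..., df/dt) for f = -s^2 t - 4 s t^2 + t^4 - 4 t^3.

The Hessian of f at 0 is [[0, 0], [0, 0]] with rank 0, so corank 2. A Groebner basis of the Jacobian ideal J(f) in C{s,t} is {s^3 + 2*s^2 - 8*t^2, -s^2/4 + t^3 + t^2, s*t + 2*t^2}; counting standard monomials gives mu = 5. Corank 2; j^3 = -t*(s + 2*t)^2 has shape L^2 M (L != M), so D-series; mu = 5 gives D_5.

5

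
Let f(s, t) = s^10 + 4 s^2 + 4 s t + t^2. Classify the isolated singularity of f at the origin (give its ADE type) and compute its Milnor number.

Type A9, Milnor number mu = 9.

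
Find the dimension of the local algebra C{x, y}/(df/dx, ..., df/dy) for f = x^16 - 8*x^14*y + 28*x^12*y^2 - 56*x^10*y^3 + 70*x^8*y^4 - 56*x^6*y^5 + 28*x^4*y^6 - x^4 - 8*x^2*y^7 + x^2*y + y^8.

9

The Hessian of f at 0 has rank 0. Corank 2; j^3 = x^2*y has shape L^2 M (L != M), so D-series; mu = 9 gives D_9.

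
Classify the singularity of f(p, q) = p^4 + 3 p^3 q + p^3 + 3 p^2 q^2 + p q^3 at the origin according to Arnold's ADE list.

E_{7}

The Hessian of f at 0 has rank 0. Corank 2; j^3 = p^3 is a perfect cube, so E-series; the 4-jet and mu = 7 give E_7.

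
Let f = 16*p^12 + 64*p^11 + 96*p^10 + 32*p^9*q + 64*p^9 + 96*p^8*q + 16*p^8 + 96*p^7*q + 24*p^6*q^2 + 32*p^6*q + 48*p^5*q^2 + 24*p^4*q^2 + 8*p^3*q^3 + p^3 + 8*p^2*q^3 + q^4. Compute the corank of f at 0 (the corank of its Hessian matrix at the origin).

2

Hessian at 0 has rank 0.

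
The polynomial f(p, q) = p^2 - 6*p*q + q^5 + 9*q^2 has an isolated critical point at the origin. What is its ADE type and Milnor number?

Type A_4, Milnor number mu = 4.

The Hessian of f at 0 is [[2, -6], [-6, 18]] with rank 1, so corank 1. A Groebner basis of the Jacobian ideal J(f) in C{p,q} is {q^4, p - 3*q}; counting standard monomials gives mu = 4. Corank 1: A-series; mu = 4 gives A_4.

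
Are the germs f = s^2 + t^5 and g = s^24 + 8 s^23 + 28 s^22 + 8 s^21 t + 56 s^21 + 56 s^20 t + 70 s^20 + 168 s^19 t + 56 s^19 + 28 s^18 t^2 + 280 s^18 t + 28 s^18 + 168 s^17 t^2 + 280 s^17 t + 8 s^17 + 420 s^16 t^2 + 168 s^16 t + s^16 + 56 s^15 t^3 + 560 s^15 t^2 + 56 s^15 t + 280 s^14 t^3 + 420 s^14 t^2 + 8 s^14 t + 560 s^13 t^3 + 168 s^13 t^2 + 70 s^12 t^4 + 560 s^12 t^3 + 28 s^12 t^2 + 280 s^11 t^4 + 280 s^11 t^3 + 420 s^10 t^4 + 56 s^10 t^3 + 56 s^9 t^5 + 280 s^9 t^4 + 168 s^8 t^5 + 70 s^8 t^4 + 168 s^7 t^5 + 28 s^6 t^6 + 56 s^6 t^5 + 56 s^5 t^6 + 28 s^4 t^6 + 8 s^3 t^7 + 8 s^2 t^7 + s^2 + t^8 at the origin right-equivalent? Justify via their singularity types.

No.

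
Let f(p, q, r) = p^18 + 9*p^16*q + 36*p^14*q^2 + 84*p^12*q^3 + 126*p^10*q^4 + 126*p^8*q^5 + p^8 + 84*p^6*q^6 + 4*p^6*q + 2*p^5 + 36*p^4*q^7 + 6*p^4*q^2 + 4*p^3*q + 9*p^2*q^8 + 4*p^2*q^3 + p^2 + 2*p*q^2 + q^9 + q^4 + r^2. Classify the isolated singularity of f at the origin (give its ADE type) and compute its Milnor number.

The Hessian of f at 0 has rank 2. Corank 1: A-series; mu = 8 gives A_8.

Type A_{8}, Milnor number mu = 8.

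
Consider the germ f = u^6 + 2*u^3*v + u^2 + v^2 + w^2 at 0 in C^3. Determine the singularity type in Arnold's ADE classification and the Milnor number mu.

Type A1, Milnor number mu = 1.

The Hessian of f at 0 has rank 3. Corank 0: nondegenerate Morse point, so A_1.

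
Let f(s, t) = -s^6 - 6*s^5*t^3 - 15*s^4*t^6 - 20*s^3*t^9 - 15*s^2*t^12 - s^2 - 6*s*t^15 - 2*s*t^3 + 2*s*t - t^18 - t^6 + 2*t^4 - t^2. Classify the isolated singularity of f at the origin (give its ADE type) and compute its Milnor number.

Type A_{5}, Milnor number mu = 5.

The Hessian of f at 0 is [[-2, 2], [2, -2]] with rank 1, so corank 1. A Groebner basis of the Jacobian ideal J(f) in C{s,t} is {s*t^2 + s - t, s + t^3 - t, s^2 - 2*s*t + t^2}; counting standard monomials gives mu = 5. Corank 1: A-series; mu = 5 gives A_5.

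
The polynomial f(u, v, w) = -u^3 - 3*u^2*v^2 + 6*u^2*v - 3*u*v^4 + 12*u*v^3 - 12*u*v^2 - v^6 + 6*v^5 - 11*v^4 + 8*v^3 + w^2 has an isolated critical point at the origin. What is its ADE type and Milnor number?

Type E_{6}, Milnor number mu = 6.

The Hessian of f at 0 has rank 1. Corank 2; j^3 = -(u - 2*v)^3 is a perfect cube, so E-series; the 4-jet and mu = 6 give E_6.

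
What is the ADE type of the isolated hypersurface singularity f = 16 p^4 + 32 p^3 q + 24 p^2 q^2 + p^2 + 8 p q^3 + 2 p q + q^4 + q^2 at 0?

The Hessian of f at 0 has rank 1. Corank 1: A-series; mu = 3 gives A_3.

A3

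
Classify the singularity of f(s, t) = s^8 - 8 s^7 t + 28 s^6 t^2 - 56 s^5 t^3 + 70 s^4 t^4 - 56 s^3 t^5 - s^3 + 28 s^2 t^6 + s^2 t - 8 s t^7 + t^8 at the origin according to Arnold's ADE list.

D_{9}

The Hessian of f at 0 has rank 0. Corank 2; j^3 = -s^2*(s - t) has shape L^2 M (L != M), so D-series; mu = 9 gives D_9.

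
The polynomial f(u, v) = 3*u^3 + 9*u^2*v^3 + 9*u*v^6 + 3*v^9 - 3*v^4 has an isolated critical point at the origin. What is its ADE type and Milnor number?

Type E_6, Milnor number mu = 6.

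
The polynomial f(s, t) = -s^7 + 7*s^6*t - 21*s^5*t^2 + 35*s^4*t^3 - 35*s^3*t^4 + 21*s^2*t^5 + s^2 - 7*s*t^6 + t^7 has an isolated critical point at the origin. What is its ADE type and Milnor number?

Type A_{6}, Milnor number mu = 6.

The Hessian of f at 0 has rank 1. Corank 1: A-series; mu = 6 gives A_6.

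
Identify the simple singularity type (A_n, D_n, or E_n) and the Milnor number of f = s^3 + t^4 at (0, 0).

The Hessian of f at 0 has rank 0. Corank 2; j^3 = s^3 is a perfect cube, so E-series; the 4-jet and mu = 6 give E_6.

Type E6, Milnor number mu = 6.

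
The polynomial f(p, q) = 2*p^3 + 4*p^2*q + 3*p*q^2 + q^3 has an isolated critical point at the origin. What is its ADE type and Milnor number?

The Hessian of f at 0 has rank 0. Corank 2; j^3 = (p + q)*(2*p^2 + 2*p*q + q^2) splits into three distinct lines over C (the quadratic factor has nonzero discriminant), so D_4.

Type D4, Milnor number mu = 4.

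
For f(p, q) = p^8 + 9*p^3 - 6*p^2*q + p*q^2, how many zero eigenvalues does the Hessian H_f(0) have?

2

Hessian at 0 has rank 0.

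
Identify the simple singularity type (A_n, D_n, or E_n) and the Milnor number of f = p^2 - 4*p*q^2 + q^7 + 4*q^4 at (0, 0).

Type A6, Milnor number mu = 6.

The Hessian of f at 0 is [[2, 0], [0, 0]] with rank 1, so corank 1. A Groebner basis of the Jacobian ideal J(f) in C{p,q} is {p^3, -p/2 + q^2}; counting standard monomials gives mu = 6. Corank 1: A-series; mu = 6 gives A_6.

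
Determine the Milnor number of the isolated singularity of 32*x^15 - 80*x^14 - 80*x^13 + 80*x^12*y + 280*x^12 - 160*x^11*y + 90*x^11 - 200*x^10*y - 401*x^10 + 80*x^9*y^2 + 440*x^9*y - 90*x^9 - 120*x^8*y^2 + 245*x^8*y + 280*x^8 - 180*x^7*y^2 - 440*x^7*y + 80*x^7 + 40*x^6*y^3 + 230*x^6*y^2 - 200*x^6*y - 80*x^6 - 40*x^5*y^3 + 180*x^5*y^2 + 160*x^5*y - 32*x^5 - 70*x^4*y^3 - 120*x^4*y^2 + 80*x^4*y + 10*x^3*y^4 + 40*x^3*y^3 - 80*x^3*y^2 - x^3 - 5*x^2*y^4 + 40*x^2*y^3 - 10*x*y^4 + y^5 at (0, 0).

The Hessian of f at 0 has rank 0. Corank 2; j^3 = -x^3 is a perfect cube, so E-series; the 5-jet and mu = 8 give E_8.

8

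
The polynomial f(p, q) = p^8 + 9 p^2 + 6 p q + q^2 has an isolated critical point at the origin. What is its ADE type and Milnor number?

Type A7, Milnor number mu = 7.

The Hessian of f at 0 has rank 1. Corank 1: A-series; mu = 7 gives A_7.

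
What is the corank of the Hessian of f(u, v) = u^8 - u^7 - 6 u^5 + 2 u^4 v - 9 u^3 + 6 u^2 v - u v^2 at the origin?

2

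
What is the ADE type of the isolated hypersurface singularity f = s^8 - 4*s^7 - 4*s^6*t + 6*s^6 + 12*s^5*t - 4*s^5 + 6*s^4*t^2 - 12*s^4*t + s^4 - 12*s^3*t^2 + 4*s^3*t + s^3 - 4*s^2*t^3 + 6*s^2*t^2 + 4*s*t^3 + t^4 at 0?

The Hessian of f at 0 is [[0, 0], [0, 0]] with rank 0, so corank 2. A Groebner basis of the Jacobian ideal J(f) in C{s,t} is {t^4, s*t^2 + t^3/3, s^2}; counting standard monomials gives mu = 6. Corank 2; j^3 = s^3 is a perfect cube, so E-series; the 4-jet and mu = 6 give E_6.

E_{6}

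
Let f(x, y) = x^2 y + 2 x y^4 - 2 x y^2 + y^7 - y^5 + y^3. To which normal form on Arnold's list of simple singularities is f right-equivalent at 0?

D6

The Hessian of f at 0 is [[0, 0], [0, 0]] with rank 0, so corank 2. A Groebner basis of the Jacobian ideal J(f) in C{x,y} is {x*y + y^4 - y^2, x*y^2 - y^3, x^2 - 7*x*y + 6*y^2}; counting standard monomials gives mu = 6. Corank 2; j^3 = y*(x - y)^2 has shape L^2 M (L != M), so D-series; mu = 6 gives D_6.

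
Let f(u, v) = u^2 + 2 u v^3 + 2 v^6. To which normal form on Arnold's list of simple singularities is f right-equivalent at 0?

A5

The Hessian of f at 0 has rank 1. Corank 1: A-series; mu = 5 gives A_5.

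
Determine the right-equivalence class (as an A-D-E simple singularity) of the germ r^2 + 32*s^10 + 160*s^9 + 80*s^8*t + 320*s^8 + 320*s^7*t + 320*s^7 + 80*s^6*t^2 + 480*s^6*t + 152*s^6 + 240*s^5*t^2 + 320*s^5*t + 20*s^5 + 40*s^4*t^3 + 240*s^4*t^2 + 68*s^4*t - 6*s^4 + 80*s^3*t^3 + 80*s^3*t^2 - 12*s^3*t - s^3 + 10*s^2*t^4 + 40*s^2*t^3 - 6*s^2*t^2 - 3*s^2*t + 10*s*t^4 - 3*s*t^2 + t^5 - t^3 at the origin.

E8

The Hessian of f at 0 has rank 1. Corank 2; j^3 = -(s + t)^3 is a perfect cube, so E-series; the 5-jet and mu = 8 give E_8.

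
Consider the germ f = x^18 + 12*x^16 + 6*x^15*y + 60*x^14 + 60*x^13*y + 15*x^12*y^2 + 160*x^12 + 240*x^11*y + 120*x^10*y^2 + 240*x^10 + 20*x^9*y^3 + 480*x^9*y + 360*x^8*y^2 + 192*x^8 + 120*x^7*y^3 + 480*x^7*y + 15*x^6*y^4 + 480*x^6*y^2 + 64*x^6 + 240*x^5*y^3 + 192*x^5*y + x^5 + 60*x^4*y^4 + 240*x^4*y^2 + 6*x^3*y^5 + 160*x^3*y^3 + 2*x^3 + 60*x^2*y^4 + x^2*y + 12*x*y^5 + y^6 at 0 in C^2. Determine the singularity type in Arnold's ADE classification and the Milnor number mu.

Type D7, Milnor number mu = 7.

The Hessian of f at 0 is [[0, 0], [0, 0]] with rank 0, so corank 2. A Groebner basis of the Jacobian ideal J(f) in C{x,y} is {-x*y/12 + y^5, x*y^2, x^2 + x*y/2}; counting standard monomials gives mu = 7. Corank 2; j^3 = x^2*(2*x + y) has shape L^2 M (L != M), so D-series; mu = 7 gives D_7.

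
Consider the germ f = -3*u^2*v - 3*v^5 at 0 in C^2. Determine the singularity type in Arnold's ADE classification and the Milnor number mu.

Type D_{6}, Milnor number mu = 6.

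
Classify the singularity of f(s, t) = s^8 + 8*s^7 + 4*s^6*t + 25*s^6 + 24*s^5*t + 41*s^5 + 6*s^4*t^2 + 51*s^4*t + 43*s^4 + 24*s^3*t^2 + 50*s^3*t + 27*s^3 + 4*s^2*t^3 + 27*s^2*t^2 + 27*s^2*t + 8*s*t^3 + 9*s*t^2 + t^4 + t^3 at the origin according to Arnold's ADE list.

The Hessian of f at 0 is [[0, 0], [0, 0]] with rank 0, so corank 2. A Groebner basis of the Jacobian ideal J(f) in C{s,t} is {s^3 + 27*s^2/2 + 9*s*t + 3*t^2/2, s^2*t - 36*s^2 - 24*s*t - 4*t^2, 189*s^2/2 + s*t^2 + 63*s*t + 21*t^2/2, -243*s^2 - 162*s*t + t^3 - 27*t^2}; counting standard monomials gives mu = 6. Corank 2; j^3 = (3*s + t)^3 is a perfect cube, so E-series; the 4-jet and mu = 6 give E_6.

E_{6}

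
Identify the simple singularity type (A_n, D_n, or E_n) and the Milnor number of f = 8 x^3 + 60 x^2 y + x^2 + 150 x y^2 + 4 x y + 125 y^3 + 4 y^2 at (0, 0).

Type A_2, Milnor number mu = 2.

The Hessian of f at 0 has rank 1. Corank 1: A-series; mu = 2 gives A_2.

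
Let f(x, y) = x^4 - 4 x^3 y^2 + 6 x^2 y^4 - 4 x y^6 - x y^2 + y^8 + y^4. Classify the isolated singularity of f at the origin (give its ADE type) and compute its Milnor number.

The Hessian of f at 0 has rank 0. Corank 2; j^3 = -x*y^2 has shape L^2 M (L != M), so D-series; mu = 5 gives D_5.

Type D5, Milnor number mu = 5.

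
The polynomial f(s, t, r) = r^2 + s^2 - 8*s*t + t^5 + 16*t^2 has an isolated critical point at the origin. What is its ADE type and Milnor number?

The Hessian of f at 0 has rank 2. Corank 1: A-series; mu = 4 gives A_4.

Type A_{4}, Milnor number mu = 4.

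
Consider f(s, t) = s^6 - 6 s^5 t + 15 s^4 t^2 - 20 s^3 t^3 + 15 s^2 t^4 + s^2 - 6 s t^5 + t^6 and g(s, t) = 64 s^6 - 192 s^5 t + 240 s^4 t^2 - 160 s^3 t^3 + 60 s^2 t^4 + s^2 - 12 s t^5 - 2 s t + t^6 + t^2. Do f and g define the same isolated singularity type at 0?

Yes.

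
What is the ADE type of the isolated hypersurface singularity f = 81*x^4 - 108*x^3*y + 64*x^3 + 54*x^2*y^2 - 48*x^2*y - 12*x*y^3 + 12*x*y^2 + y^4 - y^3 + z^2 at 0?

The Hessian of f at 0 has rank 1. Corank 2; j^3 = (4*x - y)^3 is a perfect cube, so E-series; the 4-jet and mu = 6 give E_6.

E6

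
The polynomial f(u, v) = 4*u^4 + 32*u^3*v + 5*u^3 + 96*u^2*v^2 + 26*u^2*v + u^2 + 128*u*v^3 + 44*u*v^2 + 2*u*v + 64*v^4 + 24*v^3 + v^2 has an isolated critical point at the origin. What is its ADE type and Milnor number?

Type A2, Milnor number mu = 2.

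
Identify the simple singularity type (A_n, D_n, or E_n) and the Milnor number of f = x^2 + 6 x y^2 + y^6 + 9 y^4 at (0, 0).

Type A5, Milnor number mu = 5.

The Hessian of f at 0 has rank 1. Corank 1: A-series; mu = 5 gives A_5.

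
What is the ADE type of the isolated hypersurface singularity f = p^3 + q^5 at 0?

E_8

The Hessian of f at 0 is [[0, 0], [0, 0]] with rank 0, so corank 2. A Groebner basis of the Jacobian ideal J(f) in C{p,q} is {q^4, p^2}; counting standard monomials gives mu = 8. Corank 2; j^3 = p^3 is a perfect cube, so E-series; the 5-jet and mu = 8 give E_8.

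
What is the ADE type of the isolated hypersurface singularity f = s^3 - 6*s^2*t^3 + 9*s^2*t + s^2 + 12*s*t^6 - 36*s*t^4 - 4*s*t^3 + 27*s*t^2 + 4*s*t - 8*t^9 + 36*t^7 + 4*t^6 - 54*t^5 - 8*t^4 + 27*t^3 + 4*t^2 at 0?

A_2

The Hessian of f at 0 has rank 1. Corank 1: A-series; mu = 2 gives A_2.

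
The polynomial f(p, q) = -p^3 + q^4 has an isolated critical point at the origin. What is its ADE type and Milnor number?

Type E_{6}, Milnor number mu = 6.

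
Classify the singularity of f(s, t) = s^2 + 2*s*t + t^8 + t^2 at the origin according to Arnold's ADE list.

A7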